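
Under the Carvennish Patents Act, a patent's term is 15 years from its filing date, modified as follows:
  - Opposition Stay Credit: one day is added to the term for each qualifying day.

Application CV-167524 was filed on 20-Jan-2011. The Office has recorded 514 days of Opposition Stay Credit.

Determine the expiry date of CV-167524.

Base term: filing date + 15 years → 20 January 2026.
Opposition Stay Credit: +514 days → 18 June 2027.

June 18, 2027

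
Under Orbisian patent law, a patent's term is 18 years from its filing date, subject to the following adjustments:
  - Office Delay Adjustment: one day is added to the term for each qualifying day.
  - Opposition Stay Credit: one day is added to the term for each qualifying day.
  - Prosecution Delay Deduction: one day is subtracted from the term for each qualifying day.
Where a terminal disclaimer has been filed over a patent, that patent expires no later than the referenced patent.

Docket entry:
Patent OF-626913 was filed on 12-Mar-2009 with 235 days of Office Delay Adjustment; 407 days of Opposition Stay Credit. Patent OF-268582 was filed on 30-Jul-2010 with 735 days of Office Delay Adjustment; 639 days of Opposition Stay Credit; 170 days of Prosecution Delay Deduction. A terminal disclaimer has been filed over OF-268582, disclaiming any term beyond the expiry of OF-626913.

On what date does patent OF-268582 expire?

December 13, 2028

Natural term of OF-268582:
  Base: filing + 18 years → 30 July 2028.
  Office Delay Adjustment: +735 days → 4 August 2030.
  Opposition Stay Credit: +639 days → 4 May 2032.
  Prosecution Delay Deduction: −170 days → 16 November 2031.
Expiry of referenced patent OF-626913:
  Base: filing + 18 years → 12 March 2027.
  Office Delay Adjustment: +235 days → 2 November 2027.
  Opposition Stay Credit: +407 days → 13 December 2028.
Terminal disclaimer: OF-268582 expires on the earlier of 16 November 2031 and 13 December 2028.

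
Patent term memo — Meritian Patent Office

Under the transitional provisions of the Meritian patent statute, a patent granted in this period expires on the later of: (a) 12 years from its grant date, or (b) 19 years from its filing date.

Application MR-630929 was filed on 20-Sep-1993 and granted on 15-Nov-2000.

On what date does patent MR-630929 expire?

November 15, 2012

(a) grant + 12 years → 15 November 2012.
(b) filing + 19 years → 20 September 2012.
Later of the two: 15 November 2012.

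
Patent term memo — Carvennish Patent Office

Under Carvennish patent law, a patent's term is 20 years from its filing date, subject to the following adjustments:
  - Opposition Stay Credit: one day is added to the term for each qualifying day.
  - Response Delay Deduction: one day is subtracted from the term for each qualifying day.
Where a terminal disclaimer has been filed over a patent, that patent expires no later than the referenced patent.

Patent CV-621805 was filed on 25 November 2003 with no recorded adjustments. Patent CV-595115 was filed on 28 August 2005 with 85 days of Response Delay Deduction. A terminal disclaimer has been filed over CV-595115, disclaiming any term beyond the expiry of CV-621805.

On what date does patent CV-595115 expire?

Natural term of CV-595115:
  Base: filing + 20 years → 28 August 2025.
  Response Delay Deduction: −85 days → 4 June 2025.
Expiry of referenced patent CV-621805:
  Base: filing + 20 years → 25 November 2023.
Terminal disclaimer: CV-595115 expires on the earlier of 4 June 2025 and 25 November 2023.

November 25, 2023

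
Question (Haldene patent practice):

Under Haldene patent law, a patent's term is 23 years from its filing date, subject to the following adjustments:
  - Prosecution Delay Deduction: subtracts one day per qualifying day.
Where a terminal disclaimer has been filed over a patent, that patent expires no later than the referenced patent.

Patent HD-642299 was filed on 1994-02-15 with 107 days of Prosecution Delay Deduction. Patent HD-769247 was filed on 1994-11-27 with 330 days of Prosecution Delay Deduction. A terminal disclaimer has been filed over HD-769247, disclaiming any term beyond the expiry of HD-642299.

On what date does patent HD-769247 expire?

2016-10-31

Natural term of HD-769247:
  Base: filing + 23 years → 27 November 2017.
  Prosecution Delay Deduction: −330 days → 1 January 2017.
Expiry of referenced patent HD-642299:
  Base: filing + 23 years → 15 February 2017.
  Prosecution Delay Deduction: −107 days → 31 October 2016.
Terminal disclaimer: HD-769247 expires on the earlier of 1 January 2017 and 31 October 2016.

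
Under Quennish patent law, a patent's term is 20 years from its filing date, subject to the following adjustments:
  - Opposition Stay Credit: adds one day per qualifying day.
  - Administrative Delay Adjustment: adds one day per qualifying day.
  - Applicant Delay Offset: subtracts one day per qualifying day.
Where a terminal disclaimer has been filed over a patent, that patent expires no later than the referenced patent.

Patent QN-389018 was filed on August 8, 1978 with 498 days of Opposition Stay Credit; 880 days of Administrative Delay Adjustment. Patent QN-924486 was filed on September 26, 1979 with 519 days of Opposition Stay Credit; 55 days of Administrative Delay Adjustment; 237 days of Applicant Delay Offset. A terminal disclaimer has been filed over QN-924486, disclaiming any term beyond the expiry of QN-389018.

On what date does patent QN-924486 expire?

Natural term of QN-924486:
  Base: filing + 20 years → 26 September 1999.
  Opposition Stay Credit: +519 days → 26 February 2001.
  Administrative Delay Adjustment: +55 days → 22 April 2001.
  Applicant Delay Offset: −237 days → 28 August 2000.
Expiry of referenced patent QN-389018:
  Base: filing + 20 years → 8 August 1998.
  Opposition Stay Credit: +498 days → 19 December 1999.
  Administrative Delay Adjustment: +880 days → 17 May 2002.
Terminal disclaimer: QN-924486 expires on the earlier of 28 August 2000 and 17 May 2002.

August 28, 2000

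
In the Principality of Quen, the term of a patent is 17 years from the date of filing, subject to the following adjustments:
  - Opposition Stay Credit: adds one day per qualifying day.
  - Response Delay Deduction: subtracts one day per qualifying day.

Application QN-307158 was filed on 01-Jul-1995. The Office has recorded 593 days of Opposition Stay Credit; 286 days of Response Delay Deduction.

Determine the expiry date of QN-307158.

May 4, 2013

Base term: filing date + 17 years → 1 July 2012.
Opposition Stay Credit: +593 days → 14 February 2014.
Response Delay Deduction: −286 days → 4 May 2013.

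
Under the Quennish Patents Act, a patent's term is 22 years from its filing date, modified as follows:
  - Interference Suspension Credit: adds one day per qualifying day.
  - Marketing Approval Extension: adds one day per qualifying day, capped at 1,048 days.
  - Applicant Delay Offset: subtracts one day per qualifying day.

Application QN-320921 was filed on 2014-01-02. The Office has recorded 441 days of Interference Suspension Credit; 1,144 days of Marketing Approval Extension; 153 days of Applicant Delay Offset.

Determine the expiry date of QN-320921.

2039-08-30

Base term: filing date + 22 years → 2 January 2036.
Interference Suspension Credit: +441 days → 18 March 2037.
Marketing Approval Extension: 1144 days claimed exceeds the 1048-day cap, so +1048 days → 30 January 2040.
Applicant Delay Offset: −153 days → 30 August 2039.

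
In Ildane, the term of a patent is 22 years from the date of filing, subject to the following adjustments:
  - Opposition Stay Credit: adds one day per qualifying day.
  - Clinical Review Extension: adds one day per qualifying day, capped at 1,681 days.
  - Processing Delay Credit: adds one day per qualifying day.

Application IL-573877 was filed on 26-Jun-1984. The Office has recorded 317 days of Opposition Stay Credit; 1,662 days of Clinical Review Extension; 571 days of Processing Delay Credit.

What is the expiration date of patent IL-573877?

Base term: filing date + 22 years → 26 June 2006.
Opposition Stay Credit: +317 days → 9 May 2007.
Clinical Review Extension: 1662 days (within the 1681-day cap) → +1662 days → 26 November 2011.
Processing Delay Credit: +571 days → 19 June 2013.

June 19, 2013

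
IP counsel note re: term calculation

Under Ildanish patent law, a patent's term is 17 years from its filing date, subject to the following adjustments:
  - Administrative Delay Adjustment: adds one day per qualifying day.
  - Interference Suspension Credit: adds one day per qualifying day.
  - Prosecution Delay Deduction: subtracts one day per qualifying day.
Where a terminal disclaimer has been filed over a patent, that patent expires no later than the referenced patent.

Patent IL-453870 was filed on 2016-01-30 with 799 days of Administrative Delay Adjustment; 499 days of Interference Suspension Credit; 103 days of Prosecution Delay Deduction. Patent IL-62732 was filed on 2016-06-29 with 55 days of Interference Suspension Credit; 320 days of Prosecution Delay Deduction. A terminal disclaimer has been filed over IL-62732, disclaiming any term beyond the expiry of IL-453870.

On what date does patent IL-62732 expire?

Natural term of IL-62732:
  Base: filing + 17 years → 29 June 2033.
  Interference Suspension Credit: +55 days → 23 August 2033.
  Prosecution Delay Deduction: −320 days → 7 October 2032.
Expiry of referenced patent IL-453870:
  Base: filing + 17 years → 30 January 2033.
  Administrative Delay Adjustment: +799 days → 9 April 2035.
  Interference Suspension Credit: +499 days → 20 August 2036.
  Prosecution Delay Deduction: −103 days → 9 May 2036.
Terminal disclaimer: IL-62732 expires on the earlier of 7 October 2032 and 9 May 2036.

2032-10-07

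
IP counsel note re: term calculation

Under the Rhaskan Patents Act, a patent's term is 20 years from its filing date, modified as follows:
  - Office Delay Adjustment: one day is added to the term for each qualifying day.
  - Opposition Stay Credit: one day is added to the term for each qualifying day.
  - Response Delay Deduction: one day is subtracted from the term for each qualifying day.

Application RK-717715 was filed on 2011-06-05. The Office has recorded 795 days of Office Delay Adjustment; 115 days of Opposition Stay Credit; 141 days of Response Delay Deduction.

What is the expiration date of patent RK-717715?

2033-07-13

Base term: filing date + 20 years → 5 June 2031.
Office Delay Adjustment: +795 days → 8 August 2033.
Opposition Stay Credit: +115 days → 1 December 2033.
Response Delay Deduction: −141 days → 13 July 2033.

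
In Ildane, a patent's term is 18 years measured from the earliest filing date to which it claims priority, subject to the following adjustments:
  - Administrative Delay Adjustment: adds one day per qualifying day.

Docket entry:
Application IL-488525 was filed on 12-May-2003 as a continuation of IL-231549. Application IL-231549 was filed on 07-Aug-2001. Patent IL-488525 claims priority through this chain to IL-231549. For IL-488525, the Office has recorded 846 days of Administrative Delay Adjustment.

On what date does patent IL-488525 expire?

November 30, 2021

Earliest priority filing: 7 August 2001.
Base term: 7 August 2001 + 18 years → 7 August 2019.
Administrative Delay Adjustment: +846 days → 30 November 2021.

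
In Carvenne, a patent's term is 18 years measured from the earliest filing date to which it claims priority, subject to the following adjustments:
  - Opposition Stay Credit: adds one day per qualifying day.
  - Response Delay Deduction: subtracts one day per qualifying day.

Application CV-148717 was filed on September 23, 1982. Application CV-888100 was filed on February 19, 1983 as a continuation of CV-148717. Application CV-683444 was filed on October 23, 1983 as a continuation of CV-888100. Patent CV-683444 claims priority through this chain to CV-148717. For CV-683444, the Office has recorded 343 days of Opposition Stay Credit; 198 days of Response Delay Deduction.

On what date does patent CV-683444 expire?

February 15, 2001

Earliest priority filing: 23 September 1982.
Base term: 23 September 1982 + 18 years → 23 September 2000.
Opposition Stay Credit: +343 days → 1 September 2001.
Response Delay Deduction: −198 days → 15 February 2001.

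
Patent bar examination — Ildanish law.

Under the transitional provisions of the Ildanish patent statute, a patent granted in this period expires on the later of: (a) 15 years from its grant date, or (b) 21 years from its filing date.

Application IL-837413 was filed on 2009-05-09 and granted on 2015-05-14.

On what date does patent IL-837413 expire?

(a) grant + 15 years → 14 May 2030.
(b) filing + 21 years → 9 May 2030.
Later of the two: 14 May 2030.

2030-05-14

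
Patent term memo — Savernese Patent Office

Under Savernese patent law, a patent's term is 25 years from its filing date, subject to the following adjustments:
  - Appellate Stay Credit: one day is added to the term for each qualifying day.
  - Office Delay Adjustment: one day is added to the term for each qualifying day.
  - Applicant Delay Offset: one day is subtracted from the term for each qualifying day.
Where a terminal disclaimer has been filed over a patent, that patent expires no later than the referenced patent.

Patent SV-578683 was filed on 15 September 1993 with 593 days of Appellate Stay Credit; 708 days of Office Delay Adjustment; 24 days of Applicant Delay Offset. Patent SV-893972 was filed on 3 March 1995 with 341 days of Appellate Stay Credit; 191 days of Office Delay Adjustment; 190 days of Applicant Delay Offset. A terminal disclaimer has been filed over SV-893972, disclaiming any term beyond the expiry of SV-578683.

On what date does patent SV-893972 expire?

2021-02-08

Natural term of SV-893972:
  Base: filing + 25 years → 3 March 2020.
  Appellate Stay Credit: +341 days → 7 February 2021.
  Office Delay Adjustment: +191 days → 17 August 2021.
  Applicant Delay Offset: −190 days → 8 February 2021.
Expiry of referenced patent SV-578683:
  Base: filing + 25 years → 15 September 2018.
  Appellate Stay Credit: +593 days → 30 April 2020.
  Office Delay Adjustment: +708 days → 8 April 2022.
  Applicant Delay Offset: −24 days → 15 March 2022.
Terminal disclaimer: SV-893972 expires on the earlier of 8 February 2021 and 15 March 2022.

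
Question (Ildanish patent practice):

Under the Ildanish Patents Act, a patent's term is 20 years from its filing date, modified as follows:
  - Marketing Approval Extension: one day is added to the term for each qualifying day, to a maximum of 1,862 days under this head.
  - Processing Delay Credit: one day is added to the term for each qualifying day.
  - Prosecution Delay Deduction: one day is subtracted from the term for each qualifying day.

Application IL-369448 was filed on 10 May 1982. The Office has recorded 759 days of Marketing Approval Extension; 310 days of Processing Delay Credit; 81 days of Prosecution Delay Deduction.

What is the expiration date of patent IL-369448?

Base term: filing date + 20 years → 10 May 2002.
Marketing Approval Extension: 759 days (within the 1862-day cap) → +759 days → 7 June 2004.
Processing Delay Credit: +310 days → 13 April 2005.
Prosecution Delay Deduction: −81 days → 22 January 2005.

2005-01-22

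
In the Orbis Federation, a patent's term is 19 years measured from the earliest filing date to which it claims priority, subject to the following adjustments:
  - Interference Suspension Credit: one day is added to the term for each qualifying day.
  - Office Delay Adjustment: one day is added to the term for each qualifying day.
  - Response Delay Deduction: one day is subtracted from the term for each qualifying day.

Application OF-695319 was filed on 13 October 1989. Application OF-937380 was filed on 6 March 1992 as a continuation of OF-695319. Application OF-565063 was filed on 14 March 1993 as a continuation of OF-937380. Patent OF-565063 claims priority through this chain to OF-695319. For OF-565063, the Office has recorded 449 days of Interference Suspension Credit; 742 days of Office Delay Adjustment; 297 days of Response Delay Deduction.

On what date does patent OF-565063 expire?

Earliest priority filing: 13 October 1989.
Base term: 13 October 1989 + 19 years → 13 October 2008.
Interference Suspension Credit: +449 days → 5 January 2010.
Office Delay Adjustment: +742 days → 17 January 2012.
Response Delay Deduction: −297 days → 26 March 2011.

2011-03-26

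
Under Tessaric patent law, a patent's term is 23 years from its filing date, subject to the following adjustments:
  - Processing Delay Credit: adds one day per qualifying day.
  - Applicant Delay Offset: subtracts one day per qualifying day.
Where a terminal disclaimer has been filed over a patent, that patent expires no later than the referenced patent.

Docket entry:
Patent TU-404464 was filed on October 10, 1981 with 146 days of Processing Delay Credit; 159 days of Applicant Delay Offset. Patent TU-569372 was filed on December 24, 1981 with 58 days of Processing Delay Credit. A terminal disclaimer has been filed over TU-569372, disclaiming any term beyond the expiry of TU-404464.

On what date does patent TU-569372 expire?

Natural term of TU-569372:
  Base: filing + 23 years → 24 December 2004.
  Processing Delay Credit: +58 days → 20 February 2005.
Expiry of referenced patent TU-404464:
  Base: filing + 23 years → 10 October 2004.
  Processing Delay Credit: +146 days → 5 March 2005.
  Applicant Delay Offset: −159 days → 27 September 2004.
Terminal disclaimer: TU-569372 expires on the earlier of 20 February 2005 and 27 September 2004.

September 27, 2004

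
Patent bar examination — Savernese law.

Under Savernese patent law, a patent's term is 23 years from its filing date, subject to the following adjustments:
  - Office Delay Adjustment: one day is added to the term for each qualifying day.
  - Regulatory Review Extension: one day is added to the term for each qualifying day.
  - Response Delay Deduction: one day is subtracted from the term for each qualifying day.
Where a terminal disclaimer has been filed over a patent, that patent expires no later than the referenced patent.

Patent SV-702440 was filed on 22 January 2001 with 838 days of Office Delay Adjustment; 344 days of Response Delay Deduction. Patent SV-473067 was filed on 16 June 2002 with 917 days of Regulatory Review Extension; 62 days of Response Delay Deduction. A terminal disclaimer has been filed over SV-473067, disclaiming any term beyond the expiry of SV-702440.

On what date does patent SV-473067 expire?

Natural term of SV-473067:
  Base: filing + 23 years → 16 June 2025.
  Regulatory Review Extension: +917 days → 20 December 2027.
  Response Delay Deduction: −62 days → 19 October 2027.
Expiry of referenced patent SV-702440:
  Base: filing + 23 years → 22 January 2024.
  Office Delay Adjustment: +838 days → 9 May 2026.
  Response Delay Deduction: −344 days → 30 May 2025.
Terminal disclaimer: SV-473067 expires on the earlier of 19 October 2027 and 30 May 2025.

May 30, 2025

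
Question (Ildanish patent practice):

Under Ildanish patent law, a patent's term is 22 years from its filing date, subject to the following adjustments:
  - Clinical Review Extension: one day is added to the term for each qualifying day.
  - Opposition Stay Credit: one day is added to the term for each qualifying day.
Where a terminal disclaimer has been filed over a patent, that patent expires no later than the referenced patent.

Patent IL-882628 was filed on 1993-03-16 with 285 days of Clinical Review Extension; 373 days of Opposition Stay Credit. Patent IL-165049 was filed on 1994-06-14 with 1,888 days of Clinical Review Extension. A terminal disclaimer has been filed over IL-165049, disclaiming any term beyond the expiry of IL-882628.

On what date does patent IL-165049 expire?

Natural term of IL-165049:
  Base: filing + 22 years → 14 June 2016.
  Clinical Review Extension: +1888 days → 15 August 2021.
Expiry of referenced patent IL-882628:
  Base: filing + 22 years → 16 March 2015.
  Clinical Review Extension: +285 days → 26 December 2015.
  Opposition Stay Credit: +373 days → 2 January 2017.
Terminal disclaimer: IL-165049 expires on the earlier of 15 August 2021 and 2 January 2017.

January 2, 2017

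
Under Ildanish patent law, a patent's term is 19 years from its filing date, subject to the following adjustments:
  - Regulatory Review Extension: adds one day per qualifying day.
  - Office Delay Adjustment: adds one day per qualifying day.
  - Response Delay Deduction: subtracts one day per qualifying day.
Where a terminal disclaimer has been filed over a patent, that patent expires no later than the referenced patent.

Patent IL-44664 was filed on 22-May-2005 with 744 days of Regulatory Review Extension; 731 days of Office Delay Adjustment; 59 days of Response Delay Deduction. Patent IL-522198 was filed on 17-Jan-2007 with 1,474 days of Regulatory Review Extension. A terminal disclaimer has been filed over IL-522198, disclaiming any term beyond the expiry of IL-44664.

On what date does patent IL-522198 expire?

Natural term of IL-522198:
  Base: filing + 19 years → 17 January 2026.
  Regulatory Review Extension: +1474 days → 30 January 2030.
Expiry of referenced patent IL-44664:
  Base: filing + 19 years → 22 May 2024.
  Regulatory Review Extension: +744 days → 5 June 2026.
  Office Delay Adjustment: +731 days → 5 June 2028.
  Response Delay Deduction: −59 days → 7 April 2028.
Terminal disclaimer: IL-522198 expires on the earlier of 30 January 2030 and 7 April 2028.

April 7, 2028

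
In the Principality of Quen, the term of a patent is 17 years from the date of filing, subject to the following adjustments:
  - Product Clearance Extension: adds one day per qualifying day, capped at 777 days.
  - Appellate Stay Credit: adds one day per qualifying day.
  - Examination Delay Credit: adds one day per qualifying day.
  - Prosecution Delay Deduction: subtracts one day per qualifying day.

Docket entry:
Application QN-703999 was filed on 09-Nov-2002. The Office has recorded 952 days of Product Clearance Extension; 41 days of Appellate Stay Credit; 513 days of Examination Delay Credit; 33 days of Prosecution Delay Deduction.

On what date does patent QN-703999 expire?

2023-05-30

Base term: filing date + 17 years → 9 November 2019.
Product Clearance Extension: 952 days claimed exceeds the 777-day cap, so +777 days → 25 December 2021.
Appellate Stay Credit: +41 days → 4 February 2022.
Examination Delay Credit: +513 days → 2 July 2023.
Prosecution Delay Deduction: −33 days → 30 May 2023.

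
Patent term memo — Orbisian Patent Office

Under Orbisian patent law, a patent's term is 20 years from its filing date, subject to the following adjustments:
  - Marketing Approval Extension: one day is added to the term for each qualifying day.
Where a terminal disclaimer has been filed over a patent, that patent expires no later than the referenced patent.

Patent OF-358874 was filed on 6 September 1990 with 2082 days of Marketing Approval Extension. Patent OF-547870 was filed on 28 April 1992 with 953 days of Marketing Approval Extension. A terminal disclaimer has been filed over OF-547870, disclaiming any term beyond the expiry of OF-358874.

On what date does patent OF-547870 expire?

December 7, 2014

Natural term of OF-547870:
  Base: filing + 20 years → 28 April 2012.
  Marketing Approval Extension: +953 days → 7 December 2014.
Expiry of referenced patent OF-358874:
  Base: filing + 20 years → 6 September 2010.
  Marketing Approval Extension: +2082 days → 19 May 2016.
Terminal disclaimer: OF-547870 expires on the earlier of 7 December 2014 and 19 May 2016.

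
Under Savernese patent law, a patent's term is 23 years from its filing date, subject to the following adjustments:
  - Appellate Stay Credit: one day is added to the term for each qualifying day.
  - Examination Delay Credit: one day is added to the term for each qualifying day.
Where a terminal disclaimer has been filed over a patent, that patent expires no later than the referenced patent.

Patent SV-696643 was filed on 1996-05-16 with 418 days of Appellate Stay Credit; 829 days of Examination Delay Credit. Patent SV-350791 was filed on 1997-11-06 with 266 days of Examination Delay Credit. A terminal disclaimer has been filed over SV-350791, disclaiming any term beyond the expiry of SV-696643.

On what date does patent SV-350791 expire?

July 30, 2021

Natural term of SV-350791:
  Base: filing + 23 years → 6 November 2020.
  Examination Delay Credit: +266 days → 30 July 2021.
Expiry of referenced patent SV-696643:
  Base: filing + 23 years → 16 May 2019.
  Appellate Stay Credit: +418 days → 7 July 2020.
  Examination Delay Credit: +829 days → 14 October 2022.
Terminal disclaimer: SV-350791 expires on the earlier of 30 July 2021 and 14 October 2022.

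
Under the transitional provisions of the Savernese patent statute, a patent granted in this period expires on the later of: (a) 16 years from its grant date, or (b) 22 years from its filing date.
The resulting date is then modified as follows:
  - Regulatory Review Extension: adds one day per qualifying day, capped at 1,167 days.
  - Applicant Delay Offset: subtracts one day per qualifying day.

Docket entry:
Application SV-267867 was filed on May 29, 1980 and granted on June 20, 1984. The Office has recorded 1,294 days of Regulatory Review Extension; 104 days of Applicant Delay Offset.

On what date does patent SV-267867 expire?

2005-04-26

(a) grant + 16 years → 20 June 2000.
(b) filing + 22 years → 29 May 2002.
Later of the two: 29 May 2002.
Regulatory Review Extension: 1294 days claimed exceeds the 1167-day cap, so +1167 days → 8 August 2005.
Applicant Delay Offset: −104 days → 26 April 2005.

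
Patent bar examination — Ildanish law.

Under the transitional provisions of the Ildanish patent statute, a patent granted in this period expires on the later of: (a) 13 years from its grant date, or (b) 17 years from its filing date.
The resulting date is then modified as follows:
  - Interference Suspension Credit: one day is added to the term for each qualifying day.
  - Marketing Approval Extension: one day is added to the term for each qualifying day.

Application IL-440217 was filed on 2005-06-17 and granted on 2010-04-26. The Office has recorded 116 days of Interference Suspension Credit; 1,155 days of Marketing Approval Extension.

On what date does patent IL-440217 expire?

October 18, 2026

(a) grant + 13 years → 26 April 2023.
(b) filing + 17 years → 17 June 2022.
Later of the two: 26 April 2023.
Interference Suspension Credit: +116 days → 20 August 2023.
Marketing Approval Extension: +1155 days → 18 October 2026.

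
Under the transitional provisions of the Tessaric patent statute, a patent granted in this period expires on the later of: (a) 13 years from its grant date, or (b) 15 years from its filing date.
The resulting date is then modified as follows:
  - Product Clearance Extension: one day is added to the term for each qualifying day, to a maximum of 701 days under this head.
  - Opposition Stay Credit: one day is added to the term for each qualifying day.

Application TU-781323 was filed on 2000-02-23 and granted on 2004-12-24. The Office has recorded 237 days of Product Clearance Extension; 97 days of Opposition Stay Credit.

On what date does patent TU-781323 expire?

2018-11-23

(a) grant + 13 years → 24 December 2017.
(b) filing + 15 years → 23 February 2015.
Later of the two: 24 December 2017.
Product Clearance Extension: 237 days (within the 701-day cap) → +237 days → 18 August 2018.
Opposition Stay Credit: +97 days → 23 November 2018.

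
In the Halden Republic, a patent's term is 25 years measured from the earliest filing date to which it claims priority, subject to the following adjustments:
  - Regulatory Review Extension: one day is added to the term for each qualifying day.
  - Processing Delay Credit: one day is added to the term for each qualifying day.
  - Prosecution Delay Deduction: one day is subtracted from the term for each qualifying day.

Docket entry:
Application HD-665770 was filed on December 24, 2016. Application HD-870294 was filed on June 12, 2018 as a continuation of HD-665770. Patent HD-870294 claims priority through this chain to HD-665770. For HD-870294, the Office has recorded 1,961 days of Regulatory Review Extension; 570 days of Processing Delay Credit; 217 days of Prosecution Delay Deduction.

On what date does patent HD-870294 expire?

Earliest priority filing: 24 December 2016.
Base term: 24 December 2016 + 25 years → 24 December 2041.
Regulatory Review Extension: +1961 days → 8 May 2047.
Processing Delay Credit: +570 days → 28 November 2048.
Prosecution Delay Deduction: −217 days → 25 April 2048.

2048-04-25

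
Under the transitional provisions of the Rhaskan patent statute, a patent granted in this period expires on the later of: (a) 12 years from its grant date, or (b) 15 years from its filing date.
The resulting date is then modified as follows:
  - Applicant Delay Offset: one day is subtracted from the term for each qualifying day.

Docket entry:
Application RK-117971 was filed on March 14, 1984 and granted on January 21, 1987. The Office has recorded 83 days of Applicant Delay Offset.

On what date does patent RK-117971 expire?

December 21, 1998

(a) grant + 12 years → 21 January 1999.
(b) filing + 15 years → 14 March 1999.
Later of the two: 14 March 1999.
Applicant Delay Offset: −83 days → 21 December 1998.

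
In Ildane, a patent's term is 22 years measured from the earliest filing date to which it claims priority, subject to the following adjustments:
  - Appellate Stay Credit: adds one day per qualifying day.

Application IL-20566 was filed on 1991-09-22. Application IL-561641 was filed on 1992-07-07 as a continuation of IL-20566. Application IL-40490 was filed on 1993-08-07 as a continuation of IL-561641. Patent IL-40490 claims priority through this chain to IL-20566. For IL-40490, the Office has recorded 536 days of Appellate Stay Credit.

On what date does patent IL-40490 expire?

Earliest priority filing: 22 September 1991.
Base term: 22 September 1991 + 22 years → 22 September 2013.
Appellate Stay Credit: +536 days → 12 March 2015.

March 12, 2015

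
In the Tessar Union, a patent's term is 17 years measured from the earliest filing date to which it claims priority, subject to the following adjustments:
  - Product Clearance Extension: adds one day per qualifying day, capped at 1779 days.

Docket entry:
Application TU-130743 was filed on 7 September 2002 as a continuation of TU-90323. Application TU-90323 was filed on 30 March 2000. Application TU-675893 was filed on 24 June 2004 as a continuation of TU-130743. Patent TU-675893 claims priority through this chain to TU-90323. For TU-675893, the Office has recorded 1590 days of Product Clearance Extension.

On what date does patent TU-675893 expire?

Earliest priority filing: 30 March 2000.
Base term: 30 March 2000 + 17 years → 30 March 2017.
Product Clearance Extension: 1590 days (within the 1779-day cap) → +1590 days → 6 August 2021.

2021-08-06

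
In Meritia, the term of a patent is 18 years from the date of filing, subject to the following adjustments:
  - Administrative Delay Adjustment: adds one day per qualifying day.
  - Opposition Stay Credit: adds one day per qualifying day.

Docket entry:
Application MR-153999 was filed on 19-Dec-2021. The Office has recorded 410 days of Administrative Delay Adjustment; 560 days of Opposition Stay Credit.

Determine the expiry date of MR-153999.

Base term: filing date + 18 years → 19 December 2039.
Administrative Delay Adjustment: +410 days → 1 February 2041.
Opposition Stay Credit: +560 days → 15 August 2042.

August 15, 2042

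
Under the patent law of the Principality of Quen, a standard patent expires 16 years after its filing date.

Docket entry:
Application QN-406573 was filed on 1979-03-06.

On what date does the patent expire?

Filing date + 16 years → 6 March 1995.

March 6, 1995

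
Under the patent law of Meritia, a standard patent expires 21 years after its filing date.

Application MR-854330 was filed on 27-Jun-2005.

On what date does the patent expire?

June 27, 2026

Filing date + 21 years → 27 June 2026.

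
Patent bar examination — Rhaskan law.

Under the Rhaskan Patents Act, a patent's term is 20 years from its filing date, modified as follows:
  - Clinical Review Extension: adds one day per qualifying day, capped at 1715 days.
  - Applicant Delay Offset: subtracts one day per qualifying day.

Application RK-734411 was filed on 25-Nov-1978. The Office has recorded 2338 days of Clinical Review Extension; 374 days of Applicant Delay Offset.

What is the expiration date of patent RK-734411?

July 28, 2002

Base term: filing date + 20 years → 25 November 1998.
Clinical Review Extension: 2338 days claimed exceeds the 1715-day cap, so +1715 days → 6 August 2003.
Applicant Delay Offset: −374 days → 28 July 2002.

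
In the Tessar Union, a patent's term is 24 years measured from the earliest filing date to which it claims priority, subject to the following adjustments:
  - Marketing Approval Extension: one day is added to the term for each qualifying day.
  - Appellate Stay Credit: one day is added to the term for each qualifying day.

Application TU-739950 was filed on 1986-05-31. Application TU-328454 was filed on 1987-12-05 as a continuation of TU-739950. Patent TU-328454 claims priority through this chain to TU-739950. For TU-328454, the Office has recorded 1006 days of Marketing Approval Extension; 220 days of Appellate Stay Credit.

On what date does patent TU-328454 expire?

2013-10-08

Earliest priority filing: 31 May 1986.
Base term: 31 May 1986 + 24 years → 31 May 2010.
Marketing Approval Extension: +1006 days → 2 March 2013.
Appellate Stay Credit: +220 days → 8 October 2013.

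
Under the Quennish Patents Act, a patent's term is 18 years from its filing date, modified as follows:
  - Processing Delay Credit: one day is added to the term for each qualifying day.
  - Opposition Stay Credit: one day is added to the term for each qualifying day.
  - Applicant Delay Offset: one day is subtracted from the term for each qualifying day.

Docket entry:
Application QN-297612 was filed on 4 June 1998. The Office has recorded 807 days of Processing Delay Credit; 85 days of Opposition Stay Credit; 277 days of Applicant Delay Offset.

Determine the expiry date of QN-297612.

February 9, 2018

Base term: filing date + 18 years → 4 June 2016.
Processing Delay Credit: +807 days → 20 August 2018.
Opposition Stay Credit: +85 days → 13 November 2018.
Applicant Delay Offset: −277 days → 9 February 2018.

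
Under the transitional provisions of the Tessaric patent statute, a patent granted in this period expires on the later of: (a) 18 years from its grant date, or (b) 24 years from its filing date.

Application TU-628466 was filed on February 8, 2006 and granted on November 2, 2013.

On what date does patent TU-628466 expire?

(a) grant + 18 years → 2 November 2031.
(b) filing + 24 years → 8 February 2030.
Later of the two: 2 November 2031.

November 2, 2031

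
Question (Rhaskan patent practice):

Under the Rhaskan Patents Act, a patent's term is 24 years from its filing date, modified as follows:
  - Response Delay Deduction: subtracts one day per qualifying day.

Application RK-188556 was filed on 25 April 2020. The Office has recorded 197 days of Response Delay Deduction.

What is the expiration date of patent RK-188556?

Base term: filing date + 24 years → 25 April 2044.
Response Delay Deduction: −197 days → 11 October 2043.

October 11, 2043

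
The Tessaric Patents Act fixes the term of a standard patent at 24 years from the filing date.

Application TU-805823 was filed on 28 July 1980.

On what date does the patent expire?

Filing date + 24 years → 28 July 2004.

2004-07-28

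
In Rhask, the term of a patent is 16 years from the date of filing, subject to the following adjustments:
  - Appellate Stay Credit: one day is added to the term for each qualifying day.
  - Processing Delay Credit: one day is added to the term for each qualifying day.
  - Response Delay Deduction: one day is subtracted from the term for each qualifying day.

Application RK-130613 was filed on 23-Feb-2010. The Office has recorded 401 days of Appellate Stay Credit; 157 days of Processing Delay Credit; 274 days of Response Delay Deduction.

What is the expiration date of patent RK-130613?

2026-12-04

Base term: filing date + 16 years → 23 February 2026.
Appellate Stay Credit: +401 days → 31 March 2027.
Processing Delay Credit: +157 days → 4 September 2027.
Response Delay Deduction: −274 days → 4 December 2026.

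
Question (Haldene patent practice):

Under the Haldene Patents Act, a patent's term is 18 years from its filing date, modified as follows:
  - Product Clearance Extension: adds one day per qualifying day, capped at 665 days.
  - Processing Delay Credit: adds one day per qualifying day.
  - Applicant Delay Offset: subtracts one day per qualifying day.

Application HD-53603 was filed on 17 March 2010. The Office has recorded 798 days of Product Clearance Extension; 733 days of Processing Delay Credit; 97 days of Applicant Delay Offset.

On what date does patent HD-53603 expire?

2031-10-09

Base term: filing date + 18 years → 17 March 2028.
Product Clearance Extension: 798 days claimed exceeds the 665-day cap, so +665 days → 11 January 2030.
Processing Delay Credit: +733 days → 14 January 2032.
Applicant Delay Offset: −97 days → 9 October 2031.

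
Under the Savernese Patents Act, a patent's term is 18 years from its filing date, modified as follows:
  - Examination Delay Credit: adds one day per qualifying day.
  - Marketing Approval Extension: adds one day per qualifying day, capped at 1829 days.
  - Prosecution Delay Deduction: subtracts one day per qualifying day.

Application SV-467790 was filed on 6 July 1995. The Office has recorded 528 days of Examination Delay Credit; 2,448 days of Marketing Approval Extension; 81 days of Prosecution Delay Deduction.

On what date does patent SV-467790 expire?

Base term: filing date + 18 years → 6 July 2013.
Examination Delay Credit: +528 days → 16 December 2014.
Marketing Approval Extension: 2448 days claimed exceeds the 1829-day cap, so +1829 days → 19 December 2019.
Prosecution Delay Deduction: −81 days → 29 September 2019.

September 29, 2019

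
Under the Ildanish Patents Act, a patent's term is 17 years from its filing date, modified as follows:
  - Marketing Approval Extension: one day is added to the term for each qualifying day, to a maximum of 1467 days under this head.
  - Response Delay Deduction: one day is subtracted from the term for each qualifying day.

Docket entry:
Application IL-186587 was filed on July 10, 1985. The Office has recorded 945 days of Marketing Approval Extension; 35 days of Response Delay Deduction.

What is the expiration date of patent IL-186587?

2005-01-05

Base term: filing date + 17 years → 10 July 2002.
Marketing Approval Extension: 945 days (within the 1467-day cap) → +945 days → 9 February 2005.
Response Delay Deduction: −35 days → 5 January 2005.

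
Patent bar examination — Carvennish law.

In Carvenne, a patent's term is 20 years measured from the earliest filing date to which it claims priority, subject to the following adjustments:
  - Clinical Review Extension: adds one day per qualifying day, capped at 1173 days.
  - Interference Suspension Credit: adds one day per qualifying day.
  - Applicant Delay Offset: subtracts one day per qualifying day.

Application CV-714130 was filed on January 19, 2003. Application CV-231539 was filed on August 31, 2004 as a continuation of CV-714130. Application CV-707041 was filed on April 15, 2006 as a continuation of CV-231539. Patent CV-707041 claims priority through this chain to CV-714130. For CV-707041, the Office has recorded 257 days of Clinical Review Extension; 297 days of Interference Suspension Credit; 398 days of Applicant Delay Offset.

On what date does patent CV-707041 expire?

Earliest priority filing: 19 January 2003.
Base term: 19 January 2003 + 20 years → 19 January 2023.
Clinical Review Extension: 257 days (within the 1173-day cap) → +257 days → 3 October 2023.
Interference Suspension Credit: +297 days → 26 July 2024.
Applicant Delay Offset: −398 days → 24 June 2023.

2023-06-24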